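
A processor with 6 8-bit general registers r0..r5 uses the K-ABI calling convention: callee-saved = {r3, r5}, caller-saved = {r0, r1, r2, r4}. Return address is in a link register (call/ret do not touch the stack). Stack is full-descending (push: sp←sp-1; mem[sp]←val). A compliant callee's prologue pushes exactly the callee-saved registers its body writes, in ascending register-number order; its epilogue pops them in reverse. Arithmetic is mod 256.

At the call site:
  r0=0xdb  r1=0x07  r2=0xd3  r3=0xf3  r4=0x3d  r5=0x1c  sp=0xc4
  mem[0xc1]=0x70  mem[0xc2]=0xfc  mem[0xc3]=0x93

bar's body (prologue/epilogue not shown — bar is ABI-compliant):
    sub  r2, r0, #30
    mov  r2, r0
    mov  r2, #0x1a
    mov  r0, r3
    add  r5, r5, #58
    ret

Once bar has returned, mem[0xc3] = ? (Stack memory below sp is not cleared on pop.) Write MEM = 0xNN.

prologue: push r5 -> mem[0xc3]=0x1c, sp=0xc3
body[0] sub  r2, r0, #30 -> r2=0xbd
body[1] mov  r2, r0 -> r2=0xdb
body[2] mov  r2, #0x1a -> r2=0x1a
body[3] mov  r0, r3 -> r0=0xf3
body[4] add  r5, r5, #58 -> r5=0x56
epilogue: pop r5=0x1c, sp=0xc4
prologue pushed ['r5'] at ['0xc3']

MEM = 0x1c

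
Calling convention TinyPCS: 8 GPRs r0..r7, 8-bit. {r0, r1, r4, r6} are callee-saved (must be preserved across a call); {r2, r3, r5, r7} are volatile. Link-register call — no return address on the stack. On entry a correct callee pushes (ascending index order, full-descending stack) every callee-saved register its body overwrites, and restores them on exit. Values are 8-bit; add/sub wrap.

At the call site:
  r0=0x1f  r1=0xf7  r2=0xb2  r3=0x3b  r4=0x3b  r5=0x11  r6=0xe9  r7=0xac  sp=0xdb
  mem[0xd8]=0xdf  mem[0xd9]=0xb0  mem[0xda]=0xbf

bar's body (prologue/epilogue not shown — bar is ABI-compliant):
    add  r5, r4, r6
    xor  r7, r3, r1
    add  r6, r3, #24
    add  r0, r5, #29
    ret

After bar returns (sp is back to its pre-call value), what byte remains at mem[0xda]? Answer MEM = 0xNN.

prologue: push r0 -> mem[0xda]=0x1f, sp=0xda
prologue: push r6 -> mem[0xd9]=0xe9, sp=0xd9
body[0] add  r5, r4, r6 -> r5=0x24
body[1] xor  r7, r3, r1 -> r7=0xcc
body[2] add  r6, r3, #24 -> r6=0x53
body[3] add  r0, r5, #29 -> r0=0x41
epilogue: pop r6=0xe9, sp=0xda
epilogue: pop r0=0x1f, sp=0xdb
prologue pushed ['r0', 'r6'] at ['0xda', '0xd9']

MEM = 0x1f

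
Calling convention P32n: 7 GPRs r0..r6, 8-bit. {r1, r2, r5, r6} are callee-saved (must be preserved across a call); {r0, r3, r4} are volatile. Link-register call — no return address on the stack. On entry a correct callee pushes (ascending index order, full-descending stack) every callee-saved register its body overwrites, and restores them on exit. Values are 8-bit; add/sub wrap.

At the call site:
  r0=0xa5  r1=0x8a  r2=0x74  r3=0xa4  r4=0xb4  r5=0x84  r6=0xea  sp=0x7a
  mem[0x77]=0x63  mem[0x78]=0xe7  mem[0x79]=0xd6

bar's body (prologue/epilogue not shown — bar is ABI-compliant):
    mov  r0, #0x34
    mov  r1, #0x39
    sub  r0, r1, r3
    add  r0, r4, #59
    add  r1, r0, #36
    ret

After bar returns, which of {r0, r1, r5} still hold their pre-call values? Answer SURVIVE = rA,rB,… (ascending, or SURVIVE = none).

prologue: push r1 -> mem[0x79]=0x8a, sp=0x79
body[0] mov  r0, #0x34 -> r0=0x34
body[1] mov  r1, #0x39 -> r1=0x39
body[2] sub  r0, r1, r3 -> r0=0x95
body[3] add  r0, r4, #59 -> r0=0xef
body[4] add  r1, r0, #36 -> r1=0x13
epilogue: pop r1=0x8a, sp=0x7a
r0: caller-saved, written=True
r1: callee-saved, written=True
r5: callee-saved, written=False

SURVIVE = r1,r5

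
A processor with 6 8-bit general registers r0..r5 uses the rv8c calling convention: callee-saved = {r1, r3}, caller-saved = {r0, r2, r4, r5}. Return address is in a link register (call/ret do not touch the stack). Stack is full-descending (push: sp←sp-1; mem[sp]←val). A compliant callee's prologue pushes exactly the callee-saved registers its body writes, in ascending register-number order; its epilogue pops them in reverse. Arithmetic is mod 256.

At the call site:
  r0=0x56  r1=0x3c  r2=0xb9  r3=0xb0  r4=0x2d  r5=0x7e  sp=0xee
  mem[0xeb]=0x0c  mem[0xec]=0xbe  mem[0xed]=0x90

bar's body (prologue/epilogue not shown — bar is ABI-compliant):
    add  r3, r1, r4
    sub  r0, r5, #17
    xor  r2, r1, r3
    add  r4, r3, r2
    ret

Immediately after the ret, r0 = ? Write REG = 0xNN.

REG = 0x6d

prologue: push r3 → mem[0xed]=0xb0, sp=0xed
body[0] add  r3, r1, r4 → r3=0x69
body[1] sub  r0, r5, #17 → r0=0x6d
body[2] xor  r2, r1, r3 → r2=0x55
body[3] add  r4, r3, r2 → r4=0xbe
epilogue: pop r3=0xb0, sp=0xee
r0 is caller-saved → body value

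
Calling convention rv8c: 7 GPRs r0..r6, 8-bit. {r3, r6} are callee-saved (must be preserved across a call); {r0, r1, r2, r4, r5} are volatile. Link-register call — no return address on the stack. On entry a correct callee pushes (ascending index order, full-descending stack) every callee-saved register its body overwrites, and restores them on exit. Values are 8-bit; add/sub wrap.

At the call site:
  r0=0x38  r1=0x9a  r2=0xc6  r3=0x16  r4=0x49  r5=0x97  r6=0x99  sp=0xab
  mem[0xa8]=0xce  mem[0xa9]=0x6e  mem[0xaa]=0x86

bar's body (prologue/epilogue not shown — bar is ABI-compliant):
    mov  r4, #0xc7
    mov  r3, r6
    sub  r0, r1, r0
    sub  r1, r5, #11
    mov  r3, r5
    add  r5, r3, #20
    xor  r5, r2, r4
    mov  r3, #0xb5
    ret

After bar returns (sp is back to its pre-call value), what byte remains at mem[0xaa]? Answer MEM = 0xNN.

MEM = 0x16

prologue: push r3 -> mem[0xaa]=0x16, sp=0xaa
body[0] mov  r4, #0xc7 -> r4=0xc7
body[1] mov  r3, r6 -> r3=0x99
body[2] sub  r0, r1, r0 -> r0=0x62
body[3] sub  r1, r5, #11 -> r1=0x8c
body[4] mov  r3, r5 -> r3=0x97
body[5] add  r5, r3, #20 -> r5=0xab
body[6] xor  r5, r2, r4 -> r5=0x01
body[7] mov  r3, #0xb5 -> r3=0xb5
epilogue: pop r3=0x16, sp=0xab
prologue pushed ['r3'] at ['0xaa']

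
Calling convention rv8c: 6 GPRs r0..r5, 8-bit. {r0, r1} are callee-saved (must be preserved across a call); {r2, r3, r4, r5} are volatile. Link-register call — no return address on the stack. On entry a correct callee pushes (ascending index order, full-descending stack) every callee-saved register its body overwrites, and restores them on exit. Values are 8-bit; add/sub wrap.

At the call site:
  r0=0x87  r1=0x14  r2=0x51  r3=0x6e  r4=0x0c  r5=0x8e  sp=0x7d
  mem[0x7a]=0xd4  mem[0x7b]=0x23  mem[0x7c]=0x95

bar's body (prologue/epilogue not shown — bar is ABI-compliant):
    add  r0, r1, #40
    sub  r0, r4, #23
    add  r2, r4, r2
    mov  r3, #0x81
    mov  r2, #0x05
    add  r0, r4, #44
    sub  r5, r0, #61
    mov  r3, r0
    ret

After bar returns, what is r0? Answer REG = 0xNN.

REG = 0x87

prologue: push r0 → mem[0x7c]=0x87, sp=0x7c
body[0] add  r0, r1, #40 → r0=0x3c
body[1] sub  r0, r4, #23 → r0=0xf5
body[2] add  r2, r4, r2 → r2=0x5d
body[3] mov  r3, #0x81 → r3=0x81
body[4] mov  r2, #0x05 → r2=0x05
body[5] add  r0, r4, #44 → r0=0x38
body[6] sub  r5, r0, #61 → r5=0xfb
body[7] mov  r3, r0 → r3=0x38
epilogue: pop r0=0x87, sp=0x7d
r0 is callee-saved → restored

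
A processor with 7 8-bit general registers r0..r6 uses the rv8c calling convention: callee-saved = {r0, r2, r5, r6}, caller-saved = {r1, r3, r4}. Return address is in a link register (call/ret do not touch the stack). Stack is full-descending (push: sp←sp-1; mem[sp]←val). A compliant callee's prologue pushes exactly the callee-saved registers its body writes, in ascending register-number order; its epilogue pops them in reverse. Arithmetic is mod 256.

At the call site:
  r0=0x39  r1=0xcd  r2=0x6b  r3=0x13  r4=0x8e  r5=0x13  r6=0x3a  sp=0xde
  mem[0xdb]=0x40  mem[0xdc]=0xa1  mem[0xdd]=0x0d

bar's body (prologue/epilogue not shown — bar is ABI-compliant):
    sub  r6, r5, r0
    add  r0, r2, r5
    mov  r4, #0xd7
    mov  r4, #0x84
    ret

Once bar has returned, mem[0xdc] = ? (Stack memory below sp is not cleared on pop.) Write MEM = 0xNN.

prologue: push r0 -> mem[0xdd]=0x39, sp=0xdd
prologue: push r6 -> mem[0xdc]=0x3a, sp=0xdc
body[0] sub  r6, r5, r0 -> r6=0xda
body[1] add  r0, r2, r5 -> r0=0x7e
body[2] mov  r4, #0xd7 -> r4=0xd7
body[3] mov  r4, #0x84 -> r4=0x84
epilogue: pop r6=0x3a, sp=0xdd
epilogue: pop r0=0x39, sp=0xde
prologue pushed ['r0', 'r6'] at ['0xdd', '0xdc']

MEM = 0x3a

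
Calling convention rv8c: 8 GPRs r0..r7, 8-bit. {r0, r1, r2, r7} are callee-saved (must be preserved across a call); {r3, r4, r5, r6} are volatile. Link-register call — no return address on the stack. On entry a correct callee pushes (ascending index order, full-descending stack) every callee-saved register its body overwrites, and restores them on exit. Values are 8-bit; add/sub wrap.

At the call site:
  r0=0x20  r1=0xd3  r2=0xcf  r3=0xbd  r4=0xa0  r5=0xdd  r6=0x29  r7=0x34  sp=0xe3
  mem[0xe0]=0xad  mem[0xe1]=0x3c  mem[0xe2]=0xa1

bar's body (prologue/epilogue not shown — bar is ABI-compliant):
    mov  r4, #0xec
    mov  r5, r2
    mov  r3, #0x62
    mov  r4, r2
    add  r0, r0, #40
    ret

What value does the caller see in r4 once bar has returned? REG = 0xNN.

prologue: push r0 -> mem[0xe2]=0x20, sp=0xe2
body[0] mov  r4, #0xec -> r4=0xec
body[1] mov  r5, r2 -> r5=0xcf
body[2] mov  r3, #0x62 -> r3=0x62
body[3] mov  r4, r2 -> r4=0xcf
body[4] add  r0, r0, #40 -> r0=0x48
epilogue: pop r0=0x20, sp=0xe3
r4 is caller-saved -> body value

REG = 0xcf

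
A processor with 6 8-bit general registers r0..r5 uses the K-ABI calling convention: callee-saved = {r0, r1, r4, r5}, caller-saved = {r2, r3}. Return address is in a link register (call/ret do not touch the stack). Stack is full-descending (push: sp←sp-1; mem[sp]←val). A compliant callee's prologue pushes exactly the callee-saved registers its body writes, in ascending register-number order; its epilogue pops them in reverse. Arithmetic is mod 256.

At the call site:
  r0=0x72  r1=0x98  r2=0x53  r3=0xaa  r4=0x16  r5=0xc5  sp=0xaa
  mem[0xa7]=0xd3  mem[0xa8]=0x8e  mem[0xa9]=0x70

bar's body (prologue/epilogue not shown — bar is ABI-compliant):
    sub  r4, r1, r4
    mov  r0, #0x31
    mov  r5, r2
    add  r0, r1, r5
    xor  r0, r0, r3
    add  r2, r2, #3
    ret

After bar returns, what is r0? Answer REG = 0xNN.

REG = 0x72

prologue: push r0 -> mem[0xa9]=0x72, sp=0xa9
prologue: push r4 -> mem[0xa8]=0x16, sp=0xa8
prologue: push r5 -> mem[0xa7]=0xc5, sp=0xa7
body[0] sub  r4, r1, r4 -> r4=0x82
body[1] mov  r0, #0x31 -> r0=0x31
body[2] mov  r5, r2 -> r5=0x53
body[3] add  r0, r1, r5 -> r0=0xeb
body[4] xor  r0, r0, r3 -> r0=0x41
body[5] add  r2, r2, #3 -> r2=0x56
epilogue: pop r5=0xc5, sp=0xa8
epilogue: pop r4=0x16, sp=0xa9
epilogue: pop r0=0x72, sp=0xaa
r0 is callee-saved -> restored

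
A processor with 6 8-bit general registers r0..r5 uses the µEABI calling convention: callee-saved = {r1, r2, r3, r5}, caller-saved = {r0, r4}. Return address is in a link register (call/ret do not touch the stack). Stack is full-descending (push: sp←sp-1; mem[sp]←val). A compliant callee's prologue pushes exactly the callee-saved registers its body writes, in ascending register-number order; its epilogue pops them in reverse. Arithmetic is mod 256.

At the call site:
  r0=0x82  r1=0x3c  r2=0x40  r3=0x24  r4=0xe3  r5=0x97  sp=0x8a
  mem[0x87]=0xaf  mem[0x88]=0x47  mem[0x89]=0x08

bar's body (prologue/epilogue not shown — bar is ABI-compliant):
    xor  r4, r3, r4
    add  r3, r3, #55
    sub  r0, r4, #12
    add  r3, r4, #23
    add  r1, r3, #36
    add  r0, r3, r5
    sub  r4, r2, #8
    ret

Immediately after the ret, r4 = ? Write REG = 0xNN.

prologue: push r1 → mem[0x89]=0x3c, sp=0x89
prologue: push r3 → mem[0x88]=0x24, sp=0x88
body[0] xor  r4, r3, r4 → r4=0xc7
body[1] add  r3, r3, #55 → r3=0x5b
body[2] sub  r0, r4, #12 → r0=0xbb
body[3] add  r3, r4, #23 → r3=0xde
body[4] add  r1, r3, #36 → r1=0x02
body[5] add  r0, r3, r5 → r0=0x75
body[6] sub  r4, r2, #8 → r4=0x38
epilogue: pop r3=0x24, sp=0x89
epilogue: pop r1=0x3c, sp=0x8a
r4 is caller-saved → body value

REG = 0x38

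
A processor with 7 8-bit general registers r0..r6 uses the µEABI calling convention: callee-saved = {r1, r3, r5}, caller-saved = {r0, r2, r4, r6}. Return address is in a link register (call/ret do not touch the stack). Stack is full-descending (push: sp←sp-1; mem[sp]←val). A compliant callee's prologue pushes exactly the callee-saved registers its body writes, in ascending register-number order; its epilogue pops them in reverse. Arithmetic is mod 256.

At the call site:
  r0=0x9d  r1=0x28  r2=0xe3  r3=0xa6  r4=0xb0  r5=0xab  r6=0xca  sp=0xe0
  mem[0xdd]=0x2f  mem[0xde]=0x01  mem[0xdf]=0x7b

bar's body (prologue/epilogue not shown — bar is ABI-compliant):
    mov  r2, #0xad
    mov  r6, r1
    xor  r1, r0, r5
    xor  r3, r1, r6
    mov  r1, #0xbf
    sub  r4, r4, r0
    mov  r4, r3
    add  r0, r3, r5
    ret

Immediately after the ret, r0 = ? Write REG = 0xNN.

prologue: push r1 → mem[0xdf]=0x28, sp=0xdf
prologue: push r3 → mem[0xde]=0xa6, sp=0xde
body[0] mov  r2, #0xad → r2=0xad
body[1] mov  r6, r1 → r6=0x28
body[2] xor  r1, r0, r5 → r1=0x36
body[3] xor  r3, r1, r6 → r3=0x1e
body[4] mov  r1, #0xbf → r1=0xbf
body[5] sub  r4, r4, r0 → r4=0x13
body[6] mov  r4, r3 → r4=0x1e
body[7] add  r0, r3, r5 → r0=0xc9
epilogue: pop r3=0xa6, sp=0xdf
epilogue: pop r1=0x28, sp=0xe0
r0 is caller-saved → body value

REG = 0xc9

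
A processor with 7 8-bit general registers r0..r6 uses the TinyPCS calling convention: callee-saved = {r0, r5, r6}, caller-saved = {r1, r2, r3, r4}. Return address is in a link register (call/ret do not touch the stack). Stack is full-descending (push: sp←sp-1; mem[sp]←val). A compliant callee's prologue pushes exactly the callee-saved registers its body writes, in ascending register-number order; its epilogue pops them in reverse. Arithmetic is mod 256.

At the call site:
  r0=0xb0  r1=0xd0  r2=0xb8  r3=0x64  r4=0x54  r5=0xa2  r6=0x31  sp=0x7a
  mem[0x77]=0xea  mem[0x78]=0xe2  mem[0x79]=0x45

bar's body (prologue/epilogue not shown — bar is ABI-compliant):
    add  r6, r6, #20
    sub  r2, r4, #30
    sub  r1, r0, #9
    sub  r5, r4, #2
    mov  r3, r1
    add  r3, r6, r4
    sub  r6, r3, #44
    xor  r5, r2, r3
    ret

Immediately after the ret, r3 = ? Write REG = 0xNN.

prologue: push r5 → mem[0x79]=0xa2, sp=0x79
prologue: push r6 → mem[0x78]=0x31, sp=0x78
body[0] add  r6, r6, #20 → r6=0x45
body[1] sub  r2, r4, #30 → r2=0x36
body[2] sub  r1, r0, #9 → r1=0xa7
body[3] sub  r5, r4, #2 → r5=0x52
body[4] mov  r3, r1 → r3=0xa7
body[5] add  r3, r6, r4 → r3=0x99
body[6] sub  r6, r3, #44 → r6=0x6d
body[7] xor  r5, r2, r3 → r5=0xaf
epilogue: pop r6=0x31, sp=0x79
epilogue: pop r5=0xa2, sp=0x7a
r3 is caller-saved → body value

REG = 0x99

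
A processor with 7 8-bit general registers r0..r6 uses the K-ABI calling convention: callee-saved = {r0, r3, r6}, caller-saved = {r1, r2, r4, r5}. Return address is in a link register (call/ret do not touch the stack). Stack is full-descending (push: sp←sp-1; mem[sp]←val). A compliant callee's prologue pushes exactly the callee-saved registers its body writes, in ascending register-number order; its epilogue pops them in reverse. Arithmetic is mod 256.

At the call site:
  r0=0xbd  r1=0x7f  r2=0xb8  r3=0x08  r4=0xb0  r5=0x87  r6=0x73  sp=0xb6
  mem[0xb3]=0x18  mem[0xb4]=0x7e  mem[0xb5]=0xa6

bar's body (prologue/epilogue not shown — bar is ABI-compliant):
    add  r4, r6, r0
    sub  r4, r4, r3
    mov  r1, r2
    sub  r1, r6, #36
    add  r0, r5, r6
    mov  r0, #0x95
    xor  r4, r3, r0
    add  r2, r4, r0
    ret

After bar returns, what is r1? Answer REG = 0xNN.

prologue: push r0 → mem[0xb5]=0xbd, sp=0xb5
body[0] add  r4, r6, r0 → r4=0x30
body[1] sub  r4, r4, r3 → r4=0x28
body[2] mov  r1, r2 → r1=0xb8
body[3] sub  r1, r6, #36 → r1=0x4f
body[4] add  r0, r5, r6 → r0=0xfa
body[5] mov  r0, #0x95 → r0=0x95
body[6] xor  r4, r3, r0 → r4=0x9d
body[7] add  r2, r4, r0 → r2=0x32
epilogue: pop r0=0xbd, sp=0xb6
r1 is caller-saved → body value

REG = 0x4f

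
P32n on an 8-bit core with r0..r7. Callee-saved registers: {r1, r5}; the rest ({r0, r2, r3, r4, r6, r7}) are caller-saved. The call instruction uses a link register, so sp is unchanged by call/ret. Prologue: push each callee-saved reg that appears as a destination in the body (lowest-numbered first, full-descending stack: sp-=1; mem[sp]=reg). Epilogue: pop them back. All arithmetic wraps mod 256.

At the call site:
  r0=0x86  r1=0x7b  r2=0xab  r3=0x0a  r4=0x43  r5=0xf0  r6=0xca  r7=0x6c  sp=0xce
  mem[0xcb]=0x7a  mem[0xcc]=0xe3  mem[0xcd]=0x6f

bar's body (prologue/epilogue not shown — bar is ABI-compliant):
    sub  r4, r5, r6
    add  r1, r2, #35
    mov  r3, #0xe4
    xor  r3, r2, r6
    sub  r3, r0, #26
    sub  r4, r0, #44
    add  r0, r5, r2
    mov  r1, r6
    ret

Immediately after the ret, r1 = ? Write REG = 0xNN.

prologue: push r1 -> mem[0xcd]=0x7b, sp=0xcd
body[0] sub  r4, r5, r6 -> r4=0x26
body[1] add  r1, r2, #35 -> r1=0xce
body[2] mov  r3, #0xe4 -> r3=0xe4
body[3] xor  r3, r2, r6 -> r3=0x61
body[4] sub  r3, r0, #26 -> r3=0x6c
body[5] sub  r4, r0, #44 -> r4=0x5a
body[6] add  r0, r5, r2 -> r0=0x9b
body[7] mov  r1, r6 -> r1=0xca
epilogue: pop r1=0x7b, sp=0xce
r1 is callee-saved -> restored

REG = 0x7b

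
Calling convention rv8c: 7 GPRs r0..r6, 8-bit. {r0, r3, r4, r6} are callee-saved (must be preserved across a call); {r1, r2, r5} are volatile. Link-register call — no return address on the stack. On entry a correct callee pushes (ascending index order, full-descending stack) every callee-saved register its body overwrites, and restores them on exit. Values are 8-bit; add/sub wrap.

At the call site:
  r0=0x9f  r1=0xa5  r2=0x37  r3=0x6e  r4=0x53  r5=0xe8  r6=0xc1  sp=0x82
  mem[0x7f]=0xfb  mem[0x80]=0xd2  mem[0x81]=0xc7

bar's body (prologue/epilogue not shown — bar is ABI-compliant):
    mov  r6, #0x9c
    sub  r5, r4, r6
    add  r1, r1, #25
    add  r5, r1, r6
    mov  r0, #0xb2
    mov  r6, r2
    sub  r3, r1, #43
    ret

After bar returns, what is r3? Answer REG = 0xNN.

REG = 0x6e

prologue: push r0 → mem[0x81]=0x9f, sp=0x81
prologue: push r3 → mem[0x80]=0x6e, sp=0x80
prologue: push r6 → mem[0x7f]=0xc1, sp=0x7f
body[0] mov  r6, #0x9c → r6=0x9c
body[1] sub  r5, r4, r6 → r5=0xb7
body[2] add  r1, r1, #25 → r1=0xbe
body[3] add  r5, r1, r6 → r5=0x5a
body[4] mov  r0, #0xb2 → r0=0xb2
body[5] mov  r6, r2 → r6=0x37
body[6] sub  r3, r1, #43 → r3=0x93
epilogue: pop r6=0xc1, sp=0x80
epilogue: pop r3=0x6e, sp=0x81
epilogue: pop r0=0x9f, sp=0x82
r3 is callee-saved → restored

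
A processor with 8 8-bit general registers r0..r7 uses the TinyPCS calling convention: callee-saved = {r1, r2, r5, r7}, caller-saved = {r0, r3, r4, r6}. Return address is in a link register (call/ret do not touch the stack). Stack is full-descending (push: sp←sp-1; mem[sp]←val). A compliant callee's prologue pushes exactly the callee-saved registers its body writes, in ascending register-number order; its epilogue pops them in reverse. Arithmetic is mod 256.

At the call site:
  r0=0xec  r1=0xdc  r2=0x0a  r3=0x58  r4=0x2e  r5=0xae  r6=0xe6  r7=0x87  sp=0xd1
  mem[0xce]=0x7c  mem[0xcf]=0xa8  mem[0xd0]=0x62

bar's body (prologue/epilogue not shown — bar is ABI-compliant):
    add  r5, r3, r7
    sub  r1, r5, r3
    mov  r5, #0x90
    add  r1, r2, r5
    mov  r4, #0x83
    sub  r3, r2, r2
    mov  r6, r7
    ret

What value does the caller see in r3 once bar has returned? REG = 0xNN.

prologue: push r1 -> mem[0xd0]=0xdc, sp=0xd0
prologue: push r5 -> mem[0xcf]=0xae, sp=0xcf
body[0] add  r5, r3, r7 -> r5=0xdf
body[1] sub  r1, r5, r3 -> r1=0x87
body[2] mov  r5, #0x90 -> r5=0x90
body[3] add  r1, r2, r5 -> r1=0x9a
body[4] mov  r4, #0x83 -> r4=0x83
body[5] sub  r3, r2, r2 -> r3=0x00
body[6] mov  r6, r7 -> r6=0x87
epilogue: pop r5=0xae, sp=0xd0
epilogue: pop r1=0xdc, sp=0xd1
r3 is caller-saved -> body value

REG = 0x00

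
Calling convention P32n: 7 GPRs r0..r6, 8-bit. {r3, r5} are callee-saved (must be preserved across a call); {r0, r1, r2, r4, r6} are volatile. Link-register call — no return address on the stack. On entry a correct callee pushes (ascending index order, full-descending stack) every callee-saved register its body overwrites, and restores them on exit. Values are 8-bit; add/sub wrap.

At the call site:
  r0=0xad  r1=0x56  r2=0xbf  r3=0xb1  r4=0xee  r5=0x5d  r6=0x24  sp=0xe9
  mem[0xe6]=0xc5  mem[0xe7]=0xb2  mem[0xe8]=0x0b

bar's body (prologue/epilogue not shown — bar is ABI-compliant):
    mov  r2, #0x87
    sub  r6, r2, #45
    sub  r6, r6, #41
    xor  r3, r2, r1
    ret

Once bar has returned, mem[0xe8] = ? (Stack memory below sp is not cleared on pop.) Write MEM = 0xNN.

MEM = 0xb1

prologue: push r3 -> mem[0xe8]=0xb1, sp=0xe8
body[0] mov  r2, #0x87 -> r2=0x87
body[1] sub  r6, r2, #45 -> r6=0x5a
body[2] sub  r6, r6, #41 -> r6=0x31
body[3] xor  r3, r2, r1 -> r3=0xd1
epilogue: pop r3=0xb1, sp=0xe9
prologue pushed ['r3'] at ['0xe8']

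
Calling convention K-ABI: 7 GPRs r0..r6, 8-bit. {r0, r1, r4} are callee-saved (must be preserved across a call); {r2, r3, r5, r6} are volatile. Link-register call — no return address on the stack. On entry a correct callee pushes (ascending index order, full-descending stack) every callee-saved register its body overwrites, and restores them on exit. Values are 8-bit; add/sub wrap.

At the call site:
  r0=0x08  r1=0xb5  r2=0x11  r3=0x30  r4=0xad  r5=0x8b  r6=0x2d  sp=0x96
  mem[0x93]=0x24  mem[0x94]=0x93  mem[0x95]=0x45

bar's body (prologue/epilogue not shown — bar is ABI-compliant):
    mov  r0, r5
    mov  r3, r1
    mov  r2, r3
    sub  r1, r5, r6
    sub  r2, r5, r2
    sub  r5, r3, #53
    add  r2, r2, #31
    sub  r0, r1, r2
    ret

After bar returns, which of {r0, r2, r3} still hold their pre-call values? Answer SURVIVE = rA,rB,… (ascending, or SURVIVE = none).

prologue: push r0 -> mem[0x95]=0x08, sp=0x95
prologue: push r1 -> mem[0x94]=0xb5, sp=0x94
body[0] mov  r0, r5 -> r0=0x8b
body[1] mov  r3, r1 -> r3=0xb5
body[2] mov  r2, r3 -> r2=0xb5
body[3] sub  r1, r5, r6 -> r1=0x5e
body[4] sub  r2, r5, r2 -> r2=0xd6
body[5] sub  r5, r3, #53 -> r5=0x80
body[6] add  r2, r2, #31 -> r2=0xf5
body[7] sub  r0, r1, r2 -> r0=0x69
epilogue: pop r1=0xb5, sp=0x95
epilogue: pop r0=0x08, sp=0x96
r0: callee-saved, written=True
r2: caller-saved, written=True
r3: caller-saved, written=True

SURVIVE = r0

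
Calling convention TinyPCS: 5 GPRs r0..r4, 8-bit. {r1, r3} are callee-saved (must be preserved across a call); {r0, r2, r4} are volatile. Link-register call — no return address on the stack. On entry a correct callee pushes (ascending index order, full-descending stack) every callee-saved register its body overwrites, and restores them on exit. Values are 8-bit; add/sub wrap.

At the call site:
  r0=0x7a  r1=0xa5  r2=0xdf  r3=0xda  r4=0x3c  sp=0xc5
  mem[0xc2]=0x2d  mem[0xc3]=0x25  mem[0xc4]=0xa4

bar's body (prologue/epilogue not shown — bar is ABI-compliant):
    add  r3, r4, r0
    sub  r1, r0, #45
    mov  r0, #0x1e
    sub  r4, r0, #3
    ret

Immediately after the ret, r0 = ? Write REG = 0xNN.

prologue: push r1 → mem[0xc4]=0xa5, sp=0xc4
prologue: push r3 → mem[0xc3]=0xda, sp=0xc3
body[0] add  r3, r4, r0 → r3=0xb6
body[1] sub  r1, r0, #45 → r1=0x4d
body[2] mov  r0, #0x1e → r0=0x1e
body[3] sub  r4, r0, #3 → r4=0x1b
epilogue: pop r3=0xda, sp=0xc4
epilogue: pop r1=0xa5, sp=0xc5
r0 is caller-saved → body value

REG = 0x1e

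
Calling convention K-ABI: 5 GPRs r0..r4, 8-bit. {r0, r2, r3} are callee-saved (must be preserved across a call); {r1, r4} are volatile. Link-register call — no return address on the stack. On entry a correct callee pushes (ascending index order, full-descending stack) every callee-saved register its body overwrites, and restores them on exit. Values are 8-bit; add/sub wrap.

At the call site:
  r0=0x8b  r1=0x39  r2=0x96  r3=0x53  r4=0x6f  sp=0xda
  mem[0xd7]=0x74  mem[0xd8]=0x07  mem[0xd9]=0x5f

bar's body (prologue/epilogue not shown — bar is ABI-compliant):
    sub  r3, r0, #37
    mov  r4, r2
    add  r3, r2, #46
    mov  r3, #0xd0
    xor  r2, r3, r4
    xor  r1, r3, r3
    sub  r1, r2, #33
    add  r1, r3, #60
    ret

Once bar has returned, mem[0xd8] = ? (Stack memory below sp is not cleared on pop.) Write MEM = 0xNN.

prologue: push r2 → mem[0xd9]=0x96, sp=0xd9
prologue: push r3 → mem[0xd8]=0x53, sp=0xd8
body[0] sub  r3, r0, #37 → r3=0x66
body[1] mov  r4, r2 → r4=0x96
body[2] add  r3, r2, #46 → r3=0xc4
body[3] mov  r3, #0xd0 → r3=0xd0
body[4] xor  r2, r3, r4 → r2=0x46
body[5] xor  r1, r3, r3 → r1=0x00
body[6] sub  r1, r2, #33 → r1=0x25
body[7] add  r1, r3, #60 → r1=0x0c
epilogue: pop r3=0x53, sp=0xd9
epilogue: pop r2=0x96, sp=0xda
prologue pushed ['r2', 'r3'] at ['0xd9', '0xd8']

MEM = 0x53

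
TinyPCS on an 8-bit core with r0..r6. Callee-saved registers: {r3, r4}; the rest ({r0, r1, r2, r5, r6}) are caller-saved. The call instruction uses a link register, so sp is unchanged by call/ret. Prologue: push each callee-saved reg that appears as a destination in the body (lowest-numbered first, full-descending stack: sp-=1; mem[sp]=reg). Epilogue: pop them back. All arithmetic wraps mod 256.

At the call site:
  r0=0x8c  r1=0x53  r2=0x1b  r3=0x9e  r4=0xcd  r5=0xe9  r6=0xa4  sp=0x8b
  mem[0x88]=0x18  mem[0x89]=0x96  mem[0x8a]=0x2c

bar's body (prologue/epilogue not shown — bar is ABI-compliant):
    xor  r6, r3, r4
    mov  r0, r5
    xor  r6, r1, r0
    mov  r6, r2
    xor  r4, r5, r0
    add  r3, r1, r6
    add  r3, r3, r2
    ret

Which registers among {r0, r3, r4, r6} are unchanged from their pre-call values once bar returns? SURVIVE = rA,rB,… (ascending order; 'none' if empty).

SURVIVE = r3,r4

prologue: push r3 -> mem[0x8a]=0x9e, sp=0x8a
prologue: push r4 -> mem[0x89]=0xcd, sp=0x89
body[0] xor  r6, r3, r4 -> r6=0x53
body[1] mov  r0, r5 -> r0=0xe9
body[2] xor  r6, r1, r0 -> r6=0xba
body[3] mov  r6, r2 -> r6=0x1b
body[4] xor  r4, r5, r0 -> r4=0x00
body[5] add  r3, r1, r6 -> r3=0x6e
body[6] add  r3, r3, r2 -> r3=0x89
epilogue: pop r4=0xcd, sp=0x8a
epilogue: pop r3=0x9e, sp=0x8b
r0: caller-saved, written=True
r3: callee-saved, written=True
r4: callee-saved, written=True
r6: caller-saved, written=True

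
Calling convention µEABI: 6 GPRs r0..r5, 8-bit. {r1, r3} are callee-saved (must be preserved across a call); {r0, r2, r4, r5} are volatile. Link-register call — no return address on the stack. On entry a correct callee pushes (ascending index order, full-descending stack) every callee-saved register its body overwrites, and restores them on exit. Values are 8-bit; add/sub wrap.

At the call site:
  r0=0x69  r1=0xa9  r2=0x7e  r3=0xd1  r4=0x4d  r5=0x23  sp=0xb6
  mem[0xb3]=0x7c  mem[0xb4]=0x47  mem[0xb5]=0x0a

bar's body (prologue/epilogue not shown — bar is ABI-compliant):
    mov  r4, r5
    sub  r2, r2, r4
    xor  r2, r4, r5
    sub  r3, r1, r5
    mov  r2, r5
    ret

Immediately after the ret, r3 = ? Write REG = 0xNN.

REG = 0xd1

prologue: push r3 → mem[0xb5]=0xd1, sp=0xb5
body[0] mov  r4, r5 → r4=0x23
body[1] sub  r2, r2, r4 → r2=0x5b
body[2] xor  r2, r4, r5 → r2=0x00
body[3] sub  r3, r1, r5 → r3=0x86
body[4] mov  r2, r5 → r2=0x23
epilogue: pop r3=0xd1, sp=0xb6
r3 is callee-saved → restored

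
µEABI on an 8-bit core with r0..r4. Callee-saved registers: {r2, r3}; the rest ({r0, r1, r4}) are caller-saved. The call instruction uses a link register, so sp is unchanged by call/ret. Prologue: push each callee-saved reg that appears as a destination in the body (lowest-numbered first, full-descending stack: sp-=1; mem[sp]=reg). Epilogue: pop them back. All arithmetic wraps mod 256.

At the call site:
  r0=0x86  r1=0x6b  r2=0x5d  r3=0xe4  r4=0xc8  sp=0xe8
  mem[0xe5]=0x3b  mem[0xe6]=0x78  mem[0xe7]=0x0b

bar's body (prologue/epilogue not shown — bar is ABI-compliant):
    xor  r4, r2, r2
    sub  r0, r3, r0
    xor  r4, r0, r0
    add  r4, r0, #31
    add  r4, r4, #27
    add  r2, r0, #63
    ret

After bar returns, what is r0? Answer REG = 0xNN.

REG = 0x5e

prologue: push r2 -> mem[0xe7]=0x5d, sp=0xe7
body[0] xor  r4, r2, r2 -> r4=0x00
body[1] sub  r0, r3, r0 -> r0=0x5e
body[2] xor  r4, r0, r0 -> r4=0x00
body[3] add  r4, r0, #31 -> r4=0x7d
body[4] add  r4, r4, #27 -> r4=0x98
body[5] add  r2, r0, #63 -> r2=0x9d
epilogue: pop r2=0x5d, sp=0xe8
r0 is caller-saved -> body value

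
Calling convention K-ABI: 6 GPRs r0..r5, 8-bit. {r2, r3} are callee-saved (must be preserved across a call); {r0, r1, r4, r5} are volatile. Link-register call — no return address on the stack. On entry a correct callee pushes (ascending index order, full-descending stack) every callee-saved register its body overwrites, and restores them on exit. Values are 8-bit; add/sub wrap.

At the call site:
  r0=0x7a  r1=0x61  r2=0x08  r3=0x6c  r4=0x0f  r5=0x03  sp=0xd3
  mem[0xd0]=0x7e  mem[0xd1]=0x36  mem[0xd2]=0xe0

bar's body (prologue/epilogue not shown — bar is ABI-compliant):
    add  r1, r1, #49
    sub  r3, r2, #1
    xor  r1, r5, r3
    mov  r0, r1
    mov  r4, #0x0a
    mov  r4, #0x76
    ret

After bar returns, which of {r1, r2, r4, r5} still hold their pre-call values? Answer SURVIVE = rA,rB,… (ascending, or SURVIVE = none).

SURVIVE = r2,r5

prologue: push r3 -> mem[0xd2]=0x6c, sp=0xd2
body[0] add  r1, r1, #49 -> r1=0x92
body[1] sub  r3, r2, #1 -> r3=0x07
body[2] xor  r1, r5, r3 -> r1=0x04
body[3] mov  r0, r1 -> r0=0x04
body[4] mov  r4, #0x0a -> r4=0x0a
body[5] mov  r4, #0x76 -> r4=0x76
epilogue: pop r3=0x6c, sp=0xd3
r1: caller-saved, written=True
r2: callee-saved, written=False
r4: caller-saved, written=True
r5: caller-saved, written=False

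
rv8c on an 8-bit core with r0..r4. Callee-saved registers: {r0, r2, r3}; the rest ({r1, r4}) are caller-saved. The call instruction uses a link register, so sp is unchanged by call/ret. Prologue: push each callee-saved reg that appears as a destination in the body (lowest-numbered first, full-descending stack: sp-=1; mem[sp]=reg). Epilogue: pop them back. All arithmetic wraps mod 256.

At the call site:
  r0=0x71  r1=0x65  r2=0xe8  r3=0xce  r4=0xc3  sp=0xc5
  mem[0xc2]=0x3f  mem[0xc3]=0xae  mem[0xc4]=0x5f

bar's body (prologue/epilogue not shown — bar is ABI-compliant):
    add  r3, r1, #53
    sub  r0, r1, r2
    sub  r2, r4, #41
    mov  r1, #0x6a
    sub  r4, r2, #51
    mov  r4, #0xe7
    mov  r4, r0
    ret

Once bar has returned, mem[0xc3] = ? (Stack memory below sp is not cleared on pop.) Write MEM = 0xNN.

MEM = 0xe8

prologue: push r0 -> mem[0xc4]=0x71, sp=0xc4
prologue: push r2 -> mem[0xc3]=0xe8, sp=0xc3
prologue: push r3 -> mem[0xc2]=0xce, sp=0xc2
body[0] add  r3, r1, #53 -> r3=0x9a
body[1] sub  r0, r1, r2 -> r0=0x7d
body[2] sub  r2, r4, #41 -> r2=0x9a
body[3] mov  r1, #0x6a -> r1=0x6a
body[4] sub  r4, r2, #51 -> r4=0x67
body[5] mov  r4, #0xe7 -> r4=0xe7
body[6] mov  r4, r0 -> r4=0x7d
epilogue: pop r3=0xce, sp=0xc3
epilogue: pop r2=0xe8, sp=0xc4
epilogue: pop r0=0x71, sp=0xc5
prologue pushed ['r0', 'r2', 'r3'] at ['0xc4', '0xc3', '0xc2']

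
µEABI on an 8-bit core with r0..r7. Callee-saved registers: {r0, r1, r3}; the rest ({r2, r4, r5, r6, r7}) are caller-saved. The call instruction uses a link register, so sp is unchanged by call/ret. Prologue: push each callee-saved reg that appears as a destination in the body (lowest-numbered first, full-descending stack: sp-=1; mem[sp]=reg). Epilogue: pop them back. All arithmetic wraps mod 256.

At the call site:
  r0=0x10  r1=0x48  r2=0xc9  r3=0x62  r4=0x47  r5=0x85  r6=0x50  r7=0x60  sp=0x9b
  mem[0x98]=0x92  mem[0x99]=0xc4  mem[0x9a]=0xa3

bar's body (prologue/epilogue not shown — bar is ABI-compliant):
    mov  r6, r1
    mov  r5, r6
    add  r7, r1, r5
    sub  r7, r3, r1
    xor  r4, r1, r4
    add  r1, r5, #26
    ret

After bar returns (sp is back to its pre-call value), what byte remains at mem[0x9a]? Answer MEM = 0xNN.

prologue: push r1 -> mem[0x9a]=0x48, sp=0x9a
body[0] mov  r6, r1 -> r6=0x48
body[1] mov  r5, r6 -> r5=0x48
body[2] add  r7, r1, r5 -> r7=0x90
body[3] sub  r7, r3, r1 -> r7=0x1a
body[4] xor  r4, r1, r4 -> r4=0x0f
body[5] add  r1, r5, #26 -> r1=0x62
epilogue: pop r1=0x48, sp=0x9b
prologue pushed ['r1'] at ['0x9a']

MEM = 0x48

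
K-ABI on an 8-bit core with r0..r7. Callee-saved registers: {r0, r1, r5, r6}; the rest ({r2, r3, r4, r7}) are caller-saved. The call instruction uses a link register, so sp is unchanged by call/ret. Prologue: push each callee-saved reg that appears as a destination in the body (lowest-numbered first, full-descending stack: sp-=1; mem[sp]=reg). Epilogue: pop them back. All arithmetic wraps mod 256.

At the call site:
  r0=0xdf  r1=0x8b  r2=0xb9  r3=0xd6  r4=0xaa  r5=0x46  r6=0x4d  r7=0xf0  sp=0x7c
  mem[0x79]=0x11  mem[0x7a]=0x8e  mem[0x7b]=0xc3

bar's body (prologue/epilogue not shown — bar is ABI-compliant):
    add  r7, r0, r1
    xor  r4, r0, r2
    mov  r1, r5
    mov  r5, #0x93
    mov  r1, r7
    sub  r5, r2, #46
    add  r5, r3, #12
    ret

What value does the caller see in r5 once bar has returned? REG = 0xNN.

prologue: push r1 → mem[0x7b]=0x8b, sp=0x7b
prologue: push r5 → mem[0x7a]=0x46, sp=0x7a
body[0] add  r7, r0, r1 → r7=0x6a
body[1] xor  r4, r0, r2 → r4=0x66
body[2] mov  r1, r5 → r1=0x46
body[3] mov  r5, #0x93 → r5=0x93
body[4] mov  r1, r7 → r1=0x6a
body[5] sub  r5, r2, #46 → r5=0x8b
body[6] add  r5, r3, #12 → r5=0xe2
epilogue: pop r5=0x46, sp=0x7b
epilogue: pop r1=0x8b, sp=0x7c
r5 is callee-saved → restored

REG = 0x46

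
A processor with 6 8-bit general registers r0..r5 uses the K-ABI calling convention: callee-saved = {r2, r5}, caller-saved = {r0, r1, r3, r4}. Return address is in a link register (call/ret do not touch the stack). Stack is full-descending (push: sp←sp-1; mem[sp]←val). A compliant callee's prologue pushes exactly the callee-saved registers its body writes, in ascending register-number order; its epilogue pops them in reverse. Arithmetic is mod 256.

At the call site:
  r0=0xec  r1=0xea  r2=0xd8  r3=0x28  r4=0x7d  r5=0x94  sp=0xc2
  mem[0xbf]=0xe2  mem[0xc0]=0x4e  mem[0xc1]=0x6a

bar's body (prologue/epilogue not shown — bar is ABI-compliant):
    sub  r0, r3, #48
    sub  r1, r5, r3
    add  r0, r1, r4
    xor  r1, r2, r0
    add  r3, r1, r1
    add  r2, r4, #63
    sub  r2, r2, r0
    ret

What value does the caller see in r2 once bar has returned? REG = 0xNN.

prologue: push r2 → mem[0xc1]=0xd8, sp=0xc1
body[0] sub  r0, r3, #48 → r0=0xf8
body[1] sub  r1, r5, r3 → r1=0x6c
body[2] add  r0, r1, r4 → r0=0xe9
body[3] xor  r1, r2, r0 → r1=0x31
body[4] add  r3, r1, r1 → r3=0x62
body[5] add  r2, r4, #63 → r2=0xbc
body[6] sub  r2, r2, r0 → r2=0xd3
epilogue: pop r2=0xd8, sp=0xc2
r2 is callee-saved → restored

REG = 0xd8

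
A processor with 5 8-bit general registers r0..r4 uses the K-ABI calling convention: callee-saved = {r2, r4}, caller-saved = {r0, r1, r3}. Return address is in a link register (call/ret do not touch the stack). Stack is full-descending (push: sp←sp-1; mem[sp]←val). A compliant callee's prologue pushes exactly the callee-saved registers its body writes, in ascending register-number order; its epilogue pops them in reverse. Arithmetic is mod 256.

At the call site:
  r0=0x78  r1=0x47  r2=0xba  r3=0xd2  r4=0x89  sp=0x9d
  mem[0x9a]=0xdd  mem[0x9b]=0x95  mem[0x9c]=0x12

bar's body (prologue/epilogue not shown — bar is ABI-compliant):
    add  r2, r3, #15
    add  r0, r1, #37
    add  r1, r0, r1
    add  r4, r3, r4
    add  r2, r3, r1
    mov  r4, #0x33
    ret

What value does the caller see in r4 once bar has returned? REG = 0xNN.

prologue: push r2 -> mem[0x9c]=0xba, sp=0x9c
prologue: push r4 -> mem[0x9b]=0x89, sp=0x9b
body[0] add  r2, r3, #15 -> r2=0xe1
body[1] add  r0, r1, #37 -> r0=0x6c
body[2] add  r1, r0, r1 -> r1=0xb3
body[3] add  r4, r3, r4 -> r4=0x5b
body[4] add  r2, r3, r1 -> r2=0x85
body[5] mov  r4, #0x33 -> r4=0x33
epilogue: pop r4=0x89, sp=0x9c
epilogue: pop r2=0xba, sp=0x9d
r4 is callee-saved -> restored

REG = 0x89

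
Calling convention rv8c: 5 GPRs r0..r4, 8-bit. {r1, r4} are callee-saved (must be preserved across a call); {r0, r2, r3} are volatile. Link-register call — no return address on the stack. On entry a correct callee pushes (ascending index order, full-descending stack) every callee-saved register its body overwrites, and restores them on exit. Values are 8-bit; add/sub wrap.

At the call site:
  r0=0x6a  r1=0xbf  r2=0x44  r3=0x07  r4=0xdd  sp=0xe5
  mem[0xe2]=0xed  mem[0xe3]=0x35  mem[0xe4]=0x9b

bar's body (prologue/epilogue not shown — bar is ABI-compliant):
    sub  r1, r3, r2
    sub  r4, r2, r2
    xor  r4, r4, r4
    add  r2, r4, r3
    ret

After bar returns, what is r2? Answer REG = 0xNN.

REG = 0x07

prologue: push r1 → mem[0xe4]=0xbf, sp=0xe4
prologue: push r4 → mem[0xe3]=0xdd, sp=0xe3
body[0] sub  r1, r3, r2 → r1=0xc3
body[1] sub  r4, r2, r2 → r4=0x00
body[2] xor  r4, r4, r4 → r4=0x00
body[3] add  r2, r4, r3 → r2=0x07
epilogue: pop r4=0xdd, sp=0xe4
epilogue: pop r1=0xbf, sp=0xe5
r2 is caller-saved → body value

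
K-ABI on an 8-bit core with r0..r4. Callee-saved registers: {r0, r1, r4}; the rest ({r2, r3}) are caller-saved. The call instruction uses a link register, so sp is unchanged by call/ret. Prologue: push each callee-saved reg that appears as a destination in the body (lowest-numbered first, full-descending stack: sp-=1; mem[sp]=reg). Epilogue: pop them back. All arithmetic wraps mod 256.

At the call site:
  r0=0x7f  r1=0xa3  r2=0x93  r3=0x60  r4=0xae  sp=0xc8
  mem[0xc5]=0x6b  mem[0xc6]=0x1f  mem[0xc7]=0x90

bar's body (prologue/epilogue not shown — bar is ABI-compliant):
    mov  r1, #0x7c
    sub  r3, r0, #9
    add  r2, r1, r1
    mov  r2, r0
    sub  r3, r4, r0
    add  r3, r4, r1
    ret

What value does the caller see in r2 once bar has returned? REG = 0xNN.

prologue: push r1 -> mem[0xc7]=0xa3, sp=0xc7
body[0] mov  r1, #0x7c -> r1=0x7c
body[1] sub  r3, r0, #9 -> r3=0x76
body[2] add  r2, r1, r1 -> r2=0xf8
body[3] mov  r2, r0 -> r2=0x7f
body[4] sub  r3, r4, r0 -> r3=0x2f
body[5] add  r3, r4, r1 -> r3=0x2a
epilogue: pop r1=0xa3, sp=0xc8
r2 is caller-saved -> body value

REG = 0x7f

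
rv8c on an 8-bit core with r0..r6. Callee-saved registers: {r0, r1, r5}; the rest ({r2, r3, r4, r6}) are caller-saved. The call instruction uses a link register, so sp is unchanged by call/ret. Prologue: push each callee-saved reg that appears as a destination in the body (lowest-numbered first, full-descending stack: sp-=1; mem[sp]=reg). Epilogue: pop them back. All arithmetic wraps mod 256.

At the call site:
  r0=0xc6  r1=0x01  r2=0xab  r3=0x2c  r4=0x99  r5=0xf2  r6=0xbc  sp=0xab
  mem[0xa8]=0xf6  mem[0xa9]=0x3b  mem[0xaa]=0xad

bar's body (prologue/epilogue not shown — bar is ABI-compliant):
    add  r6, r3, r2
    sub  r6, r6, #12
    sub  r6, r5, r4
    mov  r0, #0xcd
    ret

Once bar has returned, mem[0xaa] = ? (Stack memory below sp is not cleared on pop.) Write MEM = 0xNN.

MEM = 0xc6

prologue: push r0 -> mem[0xaa]=0xc6, sp=0xaa
body[0] add  r6, r3, r2 -> r6=0xd7
body[1] sub  r6, r6, #12 -> r6=0xcb
body[2] sub  r6, r5, r4 -> r6=0x59
body[3] mov  r0, #0xcd -> r0=0xcd
epilogue: pop r0=0xc6, sp=0xab
prologue pushed ['r0'] at ['0xaa']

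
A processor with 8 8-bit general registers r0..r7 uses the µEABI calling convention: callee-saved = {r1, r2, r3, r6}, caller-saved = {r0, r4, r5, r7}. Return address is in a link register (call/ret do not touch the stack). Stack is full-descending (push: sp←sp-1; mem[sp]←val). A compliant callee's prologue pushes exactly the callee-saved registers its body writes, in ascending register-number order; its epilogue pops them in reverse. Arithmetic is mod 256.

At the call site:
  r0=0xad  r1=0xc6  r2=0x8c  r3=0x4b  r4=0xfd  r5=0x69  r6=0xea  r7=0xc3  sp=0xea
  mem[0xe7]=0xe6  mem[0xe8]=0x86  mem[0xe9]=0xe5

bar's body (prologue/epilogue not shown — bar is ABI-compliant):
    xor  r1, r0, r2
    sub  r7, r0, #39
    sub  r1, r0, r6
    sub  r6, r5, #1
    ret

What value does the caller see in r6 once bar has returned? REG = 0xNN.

prologue: push r1 → mem[0xe9]=0xc6, sp=0xe9
prologue: push r6 → mem[0xe8]=0xea, sp=0xe8
body[0] xor  r1, r0, r2 → r1=0x21
body[1] sub  r7, r0, #39 → r7=0x86
body[2] sub  r1, r0, r6 → r1=0xc3
body[3] sub  r6, r5, #1 → r6=0x68
epilogue: pop r6=0xea, sp=0xe9
epilogue: pop r1=0xc6, sp=0xea
r6 is callee-saved → restored

REG = 0xea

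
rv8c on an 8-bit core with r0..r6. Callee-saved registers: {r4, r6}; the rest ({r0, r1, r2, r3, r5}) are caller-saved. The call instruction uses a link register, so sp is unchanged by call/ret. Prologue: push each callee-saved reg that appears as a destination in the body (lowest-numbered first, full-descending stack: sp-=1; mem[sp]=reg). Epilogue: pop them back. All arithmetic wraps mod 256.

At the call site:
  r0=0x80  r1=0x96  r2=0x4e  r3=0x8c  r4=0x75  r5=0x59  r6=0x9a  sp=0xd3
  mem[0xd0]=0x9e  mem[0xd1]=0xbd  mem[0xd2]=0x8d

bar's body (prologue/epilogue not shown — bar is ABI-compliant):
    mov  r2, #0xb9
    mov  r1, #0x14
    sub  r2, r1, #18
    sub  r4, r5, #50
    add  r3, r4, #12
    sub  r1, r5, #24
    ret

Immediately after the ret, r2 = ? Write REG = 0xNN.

REG = 0x02

prologue: push r4 -> mem[0xd2]=0x75, sp=0xd2
body[0] mov  r2, #0xb9 -> r2=0xb9
body[1] mov  r1, #0x14 -> r1=0x14
body[2] sub  r2, r1, #18 -> r2=0x02
body[3] sub  r4, r5, #50 -> r4=0x27
body[4] add  r3, r4, #12 -> r3=0x33
body[5] sub  r1, r5, #24 -> r1=0x41
epilogue: pop r4=0x75, sp=0xd3
r2 is caller-saved -> body value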